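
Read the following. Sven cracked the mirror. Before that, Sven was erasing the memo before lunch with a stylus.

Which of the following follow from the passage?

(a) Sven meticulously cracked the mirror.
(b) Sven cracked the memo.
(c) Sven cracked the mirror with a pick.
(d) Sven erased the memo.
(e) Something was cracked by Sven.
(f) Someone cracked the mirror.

(a) Not entailed — 'meticulously' adds information not in the original event.
(b) Not entailed — Sven cracked the mirror, not the memo; the memo belongs to the erasing event.
(c) Not entailed — 'with a pick' adds information not in the original event.
(d) Not entailed — 'was erasing' is progressive on an accomplishment; it does not entail the completed 'erased'.
(e) Entailed — this follows by dropping conjuncts from the cracking event's description.
(f) Entailed — the original entails any weakening of itself; this just generalizes the agent.

(e), (f)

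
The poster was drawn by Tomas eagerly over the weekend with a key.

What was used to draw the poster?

a key

'with a key' marks the instrument of the drawing event.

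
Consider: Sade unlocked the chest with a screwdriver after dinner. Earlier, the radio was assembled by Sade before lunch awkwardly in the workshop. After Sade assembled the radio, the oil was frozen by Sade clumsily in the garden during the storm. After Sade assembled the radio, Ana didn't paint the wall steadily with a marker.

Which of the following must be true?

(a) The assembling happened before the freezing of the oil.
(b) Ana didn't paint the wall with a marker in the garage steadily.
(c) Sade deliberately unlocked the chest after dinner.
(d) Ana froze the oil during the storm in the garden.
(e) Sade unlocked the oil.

(a) Entailed — the narrative places the assembling before the freezing.
(b) Entailed — under negation, adding a further restriction is entailed: if no such painting event occurred, none occurred in the garage either.
(c) Not entailed — 'deliberately' adds information not in the original event.
(d) Not entailed — the passage has Sade freezing the oil, not Ana.
(e) Not entailed — Sade unlocked the chest, not the oil; the oil belongs to the freezing event.

(a), (b)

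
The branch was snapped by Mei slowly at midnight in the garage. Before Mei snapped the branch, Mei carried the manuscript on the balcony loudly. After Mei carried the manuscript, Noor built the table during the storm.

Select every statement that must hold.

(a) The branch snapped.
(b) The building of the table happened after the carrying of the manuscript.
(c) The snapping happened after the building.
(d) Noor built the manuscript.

(a) Entailed — 'Mei snapped the branch' is causative; it entails the inchoative 'the branch snapped'.
(b) Entailed — the narrative places the carrying before the building.
(c) Not entailed — the narrative doesn't order the building relative to the snapping.
(d) Not entailed — Noor built the table, not the manuscript; the manuscript belongs to the carrying event.

(a), (b)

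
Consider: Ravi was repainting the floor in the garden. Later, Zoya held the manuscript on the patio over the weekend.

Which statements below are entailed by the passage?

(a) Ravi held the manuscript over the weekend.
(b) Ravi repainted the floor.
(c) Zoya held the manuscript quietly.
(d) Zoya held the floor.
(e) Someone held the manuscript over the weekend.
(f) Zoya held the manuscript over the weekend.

(a) Not entailed — the passage has Zoya holding the manuscript, not Ravi.
(b) Not entailed — 'was repainting' is progressive on an accomplishment; it does not entail the completed 'repainted'.
(c) Not entailed — 'quietly' adds information not in the original event.
(d) Not entailed — Zoya held the manuscript, not the floor; the floor belongs to the repainting event.
(e) Entailed — dropping 'on the patio' and generalizing the agent leaves a sub-description the original still satisfies.
(f) Entailed — dropping 'on the patio' leaves a sub-description the original still satisfies.

(e), (f)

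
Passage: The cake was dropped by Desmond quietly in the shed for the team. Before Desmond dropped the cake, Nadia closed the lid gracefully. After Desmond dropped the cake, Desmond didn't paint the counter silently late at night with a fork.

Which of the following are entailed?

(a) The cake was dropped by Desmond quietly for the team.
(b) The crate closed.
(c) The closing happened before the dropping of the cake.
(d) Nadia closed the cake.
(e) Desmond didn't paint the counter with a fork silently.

(a), (c)

(a) Entailed — every conjunct here is already in the original dropping event.
(b) Not entailed — the lid is what closed, not the crate.
(c) Entailed — the narrative places the closing before the dropping.
(d) Not entailed — Nadia closed the lid, not the cake; the cake belongs to the dropping event.
(e) Not entailed — dropping 'late at night' under negation is not valid — the original leaves open that Desmond painted the counter some other way.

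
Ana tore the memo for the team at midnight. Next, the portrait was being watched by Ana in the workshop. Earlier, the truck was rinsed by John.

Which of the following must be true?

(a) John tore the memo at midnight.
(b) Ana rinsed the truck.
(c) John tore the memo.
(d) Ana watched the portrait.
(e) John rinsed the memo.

(a) Not entailed — the passage has Ana tearing the memo, not John.
(b) Not entailed — the passage has John rinsing the truck, not Ana.
(c) Not entailed — the passage has Ana tearing the memo, not John.
(d) Entailed — 'watch' is an activity; 'was watching' entails that some watching happened, so 'watched' holds.
(e) Not entailed — John rinsed the truck, not the memo; the memo belongs to the tearing event.

(d)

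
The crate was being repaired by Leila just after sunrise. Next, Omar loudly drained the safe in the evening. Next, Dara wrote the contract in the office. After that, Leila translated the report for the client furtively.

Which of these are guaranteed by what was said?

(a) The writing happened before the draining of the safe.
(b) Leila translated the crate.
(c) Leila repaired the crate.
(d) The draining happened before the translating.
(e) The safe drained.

(d), (e)

(a) Not entailed — the narrative places the draining before the writing, not after.
(b) Not entailed — Leila translated the report, not the crate; the crate belongs to the repairing event.
(c) Not entailed — 'was repairing' is progressive on an accomplishment; it does not entail the completed 'repaired'.
(d) Entailed — the narrative places the draining before the translating.
(e) Entailed — 'Omar drained the safe' is causative; it entails the inchoative 'the safe drained'.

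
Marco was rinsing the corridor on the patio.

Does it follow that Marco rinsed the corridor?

'rinse' is atelic; if Marco was rinsing the corridor, then Marco rinsed the corridor (for some time).

yes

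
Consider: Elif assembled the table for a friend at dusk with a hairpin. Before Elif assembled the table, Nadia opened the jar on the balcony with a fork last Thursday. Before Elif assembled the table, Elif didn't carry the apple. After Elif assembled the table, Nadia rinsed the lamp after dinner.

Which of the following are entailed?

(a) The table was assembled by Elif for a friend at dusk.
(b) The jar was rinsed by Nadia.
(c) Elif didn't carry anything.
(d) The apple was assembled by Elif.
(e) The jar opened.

(a), (e)

(a) Entailed — this follows by dropping conjuncts from the assembling event's description.
(b) Not entailed — Nadia rinsed the lamp, not the jar; the jar belongs to the opening event.
(c) Not entailed — the original only denies this specific event; Elif may have carried something else.
(d) Not entailed — Elif assembled the table, not the apple; the apple belongs to the carrying event.
(e) Entailed — 'Nadia opened the jar' is causative; it entails the inchoative 'the jar opened'.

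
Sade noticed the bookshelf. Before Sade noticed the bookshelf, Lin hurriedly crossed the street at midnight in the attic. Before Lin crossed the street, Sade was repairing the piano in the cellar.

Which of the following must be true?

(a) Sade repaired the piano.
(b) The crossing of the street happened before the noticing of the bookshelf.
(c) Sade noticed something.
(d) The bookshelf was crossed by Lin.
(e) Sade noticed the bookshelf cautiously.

(a) Not entailed — 'was repairing' is progressive on an accomplishment; it does not entail the completed 'repaired'.
(b) Entailed — the narrative places the crossing before the noticing.
(c) Entailed — the original entails any weakening of itself; this just generalizes the patient.
(d) Not entailed — Lin crossed the street, not the bookshelf; the bookshelf belongs to the noticing event.
(e) Not entailed — 'cautiously' adds information not in the original event.

(b), (c)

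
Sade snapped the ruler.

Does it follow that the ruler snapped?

yes

'Sade snapped the ruler' is the causative; it entails the inchoative 'the ruler snapped'.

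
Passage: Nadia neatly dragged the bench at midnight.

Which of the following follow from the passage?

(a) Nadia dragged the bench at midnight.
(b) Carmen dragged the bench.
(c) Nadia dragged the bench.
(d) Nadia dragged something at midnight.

(a) Entailed — this follows by dropping conjuncts from the dragging event's description.
(b) Not entailed — the passage has Nadia dragging the bench, not Carmen.
(c) Entailed — this follows by dropping conjuncts from the dragging event's description.
(d) Entailed — every conjunct here is already in the original dragging event.

(a), (c), (d)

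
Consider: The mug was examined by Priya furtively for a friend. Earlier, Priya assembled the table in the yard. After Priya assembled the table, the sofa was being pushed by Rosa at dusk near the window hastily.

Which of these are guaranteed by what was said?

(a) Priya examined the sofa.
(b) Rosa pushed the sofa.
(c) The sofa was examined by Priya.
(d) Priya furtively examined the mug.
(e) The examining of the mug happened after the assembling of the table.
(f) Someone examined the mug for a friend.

(a) Not entailed — Priya examined the mug, not the sofa; the sofa belongs to the pushing event.
(b) Entailed — 'push' is an activity; 'was pushing' entails that some pushing happened, so 'pushed' holds.
(c) Not entailed — Priya examined the mug, not the sofa; the sofa belongs to the pushing event.
(d) Entailed — this follows by dropping conjuncts from the examining event's description.
(e) Entailed — the narrative places the assembling before the examining.
(f) Entailed — the original entails any weakening of itself; this just drops 'furtively' and generalizes the agent.

(b), (d), (e), (f)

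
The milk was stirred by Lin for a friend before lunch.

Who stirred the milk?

'Lin' marks the agent of the stirring event.

Lin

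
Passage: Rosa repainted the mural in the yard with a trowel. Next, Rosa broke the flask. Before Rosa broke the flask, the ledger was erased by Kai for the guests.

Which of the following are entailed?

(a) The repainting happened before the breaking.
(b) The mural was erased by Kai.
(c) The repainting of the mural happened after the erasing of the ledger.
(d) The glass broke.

(a) Entailed — the narrative places the repainting before the breaking.
(b) Not entailed — Kai erased the ledger, not the mural; the mural belongs to the repainting event.
(c) Not entailed — the narrative doesn't order the erasing relative to the repainting.
(d) Not entailed — the flask is what broke, not the glass.

(a)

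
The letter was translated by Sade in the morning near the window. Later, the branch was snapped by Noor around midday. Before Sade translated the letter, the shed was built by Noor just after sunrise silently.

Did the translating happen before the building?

The narrative orders the building before the translating.

no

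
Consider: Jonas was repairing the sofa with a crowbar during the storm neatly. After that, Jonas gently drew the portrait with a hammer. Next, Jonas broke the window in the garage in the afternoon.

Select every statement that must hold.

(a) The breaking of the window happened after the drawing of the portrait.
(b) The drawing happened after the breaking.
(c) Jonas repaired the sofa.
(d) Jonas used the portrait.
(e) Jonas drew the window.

(a)

(a) Entailed — the narrative places the drawing before the breaking.
(b) Not entailed — the narrative places the drawing before the breaking, not after.
(c) Not entailed — 'was repairing' is progressive on an accomplishment; it does not entail the completed 'repaired'.
(d) Not entailed — the portrait is the patient, not an instrument — Jonas used a hammer.
(e) Not entailed — Jonas drew the portrait, not the window; the window belongs to the breaking event.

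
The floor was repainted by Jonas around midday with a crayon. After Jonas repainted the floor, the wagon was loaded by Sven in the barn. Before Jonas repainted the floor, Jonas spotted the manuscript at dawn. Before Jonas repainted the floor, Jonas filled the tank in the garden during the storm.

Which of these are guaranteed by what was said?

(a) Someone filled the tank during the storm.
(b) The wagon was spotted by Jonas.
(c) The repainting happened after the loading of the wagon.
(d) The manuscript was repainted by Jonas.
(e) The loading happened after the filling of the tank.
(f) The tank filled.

(a) Entailed — dropping 'in the garden' and generalizing the agent leaves a sub-description the original still satisfies.
(b) Not entailed — Jonas spotted the manuscript, not the wagon; the wagon belongs to the loading event.
(c) Not entailed — the narrative places the repainting before the loading, not after.
(d) Not entailed — Jonas repainted the floor, not the manuscript; the manuscript belongs to the spotting event.
(e) Entailed — the narrative places the filling before the loading.
(f) Entailed — 'Jonas filled the tank' is causative; it entails the inchoative 'the tank filled'.

(a), (e), (f)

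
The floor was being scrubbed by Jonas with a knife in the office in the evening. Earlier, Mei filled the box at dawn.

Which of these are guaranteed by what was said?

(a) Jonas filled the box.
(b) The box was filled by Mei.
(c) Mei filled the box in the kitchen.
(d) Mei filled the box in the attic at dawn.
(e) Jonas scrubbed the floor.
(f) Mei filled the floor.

(b), (e)

(a) Not entailed — the passage has Mei filling the box, not Jonas.
(b) Entailed — every conjunct here is already in the original filling event.
(c) Not entailed — 'in the kitchen' adds information not in the original event.
(d) Not entailed — 'in the attic' adds information not in the original event.
(e) Entailed — 'scrub' is an activity; 'was scrubbing' entails that some scrubbing happened, so 'scrubbed' holds.
(f) Not entailed — Mei filled the box, not the floor; the floor belongs to the scrubbing event.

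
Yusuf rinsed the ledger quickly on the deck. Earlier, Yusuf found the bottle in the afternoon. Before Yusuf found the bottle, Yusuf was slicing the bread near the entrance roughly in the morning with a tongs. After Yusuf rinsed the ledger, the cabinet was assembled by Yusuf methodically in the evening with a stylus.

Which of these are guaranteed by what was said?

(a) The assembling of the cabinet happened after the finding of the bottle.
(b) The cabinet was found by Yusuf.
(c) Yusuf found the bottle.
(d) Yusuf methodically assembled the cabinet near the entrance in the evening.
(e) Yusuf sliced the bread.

(a) Entailed — the narrative places the finding before the assembling.
(b) Not entailed — Yusuf found the bottle, not the cabinet; the cabinet belongs to the assembling event.
(c) Entailed — dropping 'in the afternoon' leaves a sub-description the original still satisfies.
(d) Not entailed — 'near the entrance' adds information not in the original event.
(e) Not entailed — 'was slicing' is progressive on an accomplishment; it does not entail the completed 'sliced'.

(a), (c)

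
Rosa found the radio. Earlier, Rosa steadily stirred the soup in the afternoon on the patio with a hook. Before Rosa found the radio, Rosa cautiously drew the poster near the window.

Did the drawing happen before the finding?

The narrative orders the drawing before the finding.

yes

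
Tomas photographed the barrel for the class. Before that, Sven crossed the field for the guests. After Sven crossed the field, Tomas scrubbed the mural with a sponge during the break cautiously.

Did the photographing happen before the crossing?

no

The narrative orders the crossing before the photographing.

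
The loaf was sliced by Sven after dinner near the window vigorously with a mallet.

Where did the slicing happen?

near the window

'near the window' marks the location of the slicing event.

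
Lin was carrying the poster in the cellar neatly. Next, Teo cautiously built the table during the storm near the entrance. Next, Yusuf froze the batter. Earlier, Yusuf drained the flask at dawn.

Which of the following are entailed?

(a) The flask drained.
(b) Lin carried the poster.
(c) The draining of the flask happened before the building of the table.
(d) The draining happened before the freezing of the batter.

(a), (b), (d)

(a) Entailed — 'Yusuf drained the flask' is causative; it entails the inchoative 'the flask drained'.
(b) Entailed — 'carry' is an activity; 'was carrying' entails that some carrying happened, so 'carried' holds.
(c) Not entailed — the narrative doesn't order the draining relative to the building.
(d) Entailed — the narrative places the draining before the freezing.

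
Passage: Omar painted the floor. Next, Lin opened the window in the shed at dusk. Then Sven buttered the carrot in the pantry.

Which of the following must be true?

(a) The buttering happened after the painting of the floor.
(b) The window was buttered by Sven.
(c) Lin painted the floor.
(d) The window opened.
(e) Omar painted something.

(a), (d), (e)

(a) Entailed — the narrative places the painting before the buttering.
(b) Not entailed — Sven buttered the carrot, not the window; the window belongs to the opening event.
(c) Not entailed — the passage has Omar painting the floor, not Lin.
(d) Entailed — 'Lin opened the window' is causative; it entails the inchoative 'the window opened'.
(e) Entailed — this follows by dropping conjuncts from the painting event's description.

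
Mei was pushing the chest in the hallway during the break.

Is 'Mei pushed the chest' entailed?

'push' is atelic; if Mei was pushing the chest, then Mei pushed the chest (for some time).

yes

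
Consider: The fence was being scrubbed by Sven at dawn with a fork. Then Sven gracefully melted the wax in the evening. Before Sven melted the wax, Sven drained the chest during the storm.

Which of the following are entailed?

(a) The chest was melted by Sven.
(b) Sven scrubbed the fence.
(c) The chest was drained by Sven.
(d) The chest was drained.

(a) Not entailed — Sven melted the wax, not the chest; the chest belongs to the draining event.
(b) Entailed — 'scrub' is an activity; 'was scrubbing' entails that some scrubbing happened, so 'scrubbed' holds.
(c) Entailed — this follows by dropping conjuncts from the draining event's description.
(d) Entailed — dropping 'during the storm' and generalizing the agent leaves a sub-description the original still satisfies.

(b), (c), (d)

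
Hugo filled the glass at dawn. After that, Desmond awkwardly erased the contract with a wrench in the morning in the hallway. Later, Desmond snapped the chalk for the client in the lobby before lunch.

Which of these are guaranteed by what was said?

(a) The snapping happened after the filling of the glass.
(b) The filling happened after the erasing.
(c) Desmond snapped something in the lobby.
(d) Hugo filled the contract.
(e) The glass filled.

(a), (c), (e)

(a) Entailed — the narrative places the filling before the snapping.
(b) Not entailed — the narrative places the filling before the erasing, not after.
(c) Entailed — this follows by dropping conjuncts from the snapping event's description.
(d) Not entailed — Hugo filled the glass, not the contract; the contract belongs to the erasing event.
(e) Entailed — 'Hugo filled the glass' is causative; it entails the inchoative 'the glass filled'.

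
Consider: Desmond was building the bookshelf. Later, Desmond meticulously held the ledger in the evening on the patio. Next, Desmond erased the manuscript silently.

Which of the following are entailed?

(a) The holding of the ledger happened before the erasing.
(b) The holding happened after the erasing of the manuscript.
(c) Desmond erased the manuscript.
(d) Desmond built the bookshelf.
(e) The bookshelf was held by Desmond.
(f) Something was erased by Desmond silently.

(a) Entailed — the narrative places the holding before the erasing.
(b) Not entailed — the narrative places the holding before the erasing, not after.
(c) Entailed — this follows by dropping conjuncts from the erasing event's description.
(d) Not entailed — 'was building' is progressive on an accomplishment; it does not entail the completed 'built'.
(e) Not entailed — Desmond held the ledger, not the bookshelf; the bookshelf belongs to the building event.
(f) Entailed — the original entails any weakening of itself; this just generalizes the patient.

(a), (c), (f)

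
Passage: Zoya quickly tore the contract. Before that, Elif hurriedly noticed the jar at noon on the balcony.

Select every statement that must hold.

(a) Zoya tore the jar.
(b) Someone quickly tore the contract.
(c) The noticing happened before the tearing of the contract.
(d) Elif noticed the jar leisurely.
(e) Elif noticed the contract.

(a) Not entailed — Zoya tore the contract, not the jar; the jar belongs to the noticing event.
(b) Entailed — this follows by dropping conjuncts from the tearing event's description.
(c) Entailed — the narrative places the noticing before the tearing.
(d) Not entailed — 'leisurely' adds a manner not in (and inconsistent with) the original.
(e) Not entailed — Elif noticed the jar, not the contract; the contract belongs to the tearing event.

(b), (c)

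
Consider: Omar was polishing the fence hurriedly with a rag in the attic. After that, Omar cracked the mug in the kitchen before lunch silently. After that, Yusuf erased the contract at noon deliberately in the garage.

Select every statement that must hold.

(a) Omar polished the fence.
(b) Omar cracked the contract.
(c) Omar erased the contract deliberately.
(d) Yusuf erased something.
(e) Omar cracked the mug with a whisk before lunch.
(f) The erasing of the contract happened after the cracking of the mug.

(a), (d), (f)

(a) Entailed — 'polish' is an activity; 'was polishing' entails that some polishing happened, so 'polished' holds.
(b) Not entailed — Omar cracked the mug, not the contract; the contract belongs to the erasing event.
(c) Not entailed — the passage has Yusuf erasing the contract, not Omar.
(d) Entailed — this follows by dropping conjuncts from the erasing event's description.
(e) Not entailed — 'with a whisk' adds information not in the original event.
(f) Entailed — the narrative places the cracking before the erasing.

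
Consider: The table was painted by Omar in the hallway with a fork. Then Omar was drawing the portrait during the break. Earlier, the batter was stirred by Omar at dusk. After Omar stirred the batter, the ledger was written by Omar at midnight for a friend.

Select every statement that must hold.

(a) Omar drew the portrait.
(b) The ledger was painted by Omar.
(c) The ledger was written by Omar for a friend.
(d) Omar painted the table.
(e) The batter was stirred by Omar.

(a) Not entailed — 'was drawing' is progressive on an accomplishment; it does not entail the completed 'drew'.
(b) Not entailed — Omar painted the table, not the ledger; the ledger belongs to the writing event.
(c) Entailed — every conjunct here is already in the original writing event.
(d) Entailed — dropping 'with a fork', 'in the hallway' leaves a sub-description the original still satisfies.
(e) Entailed — dropping 'at dusk' leaves a sub-description the original still satisfies.

(c), (d), (e)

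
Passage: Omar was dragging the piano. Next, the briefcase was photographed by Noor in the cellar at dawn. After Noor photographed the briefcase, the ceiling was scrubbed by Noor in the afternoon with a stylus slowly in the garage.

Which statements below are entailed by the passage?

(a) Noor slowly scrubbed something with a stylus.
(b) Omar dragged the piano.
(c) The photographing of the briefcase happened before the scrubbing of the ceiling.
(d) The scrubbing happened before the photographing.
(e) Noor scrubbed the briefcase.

(a) Entailed — dropping 'in the afternoon', 'in the garage' and generalizing the patient leaves a sub-description the original still satisfies.
(b) Entailed — 'drag' is an activity; 'was dragging' entails that some dragging happened, so 'dragged' holds.
(c) Entailed — the narrative places the photographing before the scrubbing.
(d) Not entailed — the narrative places the photographing before the scrubbing, not after.
(e) Not entailed — Noor scrubbed the ceiling, not the briefcase; the briefcase belongs to the photographing event.

(a), (b), (c)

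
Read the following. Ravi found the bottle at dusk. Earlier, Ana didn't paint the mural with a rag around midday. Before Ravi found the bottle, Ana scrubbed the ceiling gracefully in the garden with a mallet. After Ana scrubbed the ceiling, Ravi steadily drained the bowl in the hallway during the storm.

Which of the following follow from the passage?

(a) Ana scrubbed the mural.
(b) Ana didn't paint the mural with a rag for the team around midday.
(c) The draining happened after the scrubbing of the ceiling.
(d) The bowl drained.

(a) Not entailed — Ana scrubbed the ceiling, not the mural; the mural belongs to the painting event.
(b) Entailed — under negation, adding a further restriction is entailed: if no such painting event occurred, none occurred for the team either.
(c) Entailed — the narrative places the scrubbing before the draining.
(d) Entailed — 'Ravi drained the bowl' is causative; it entails the inchoative 'the bowl drained'.

(b), (c), (d)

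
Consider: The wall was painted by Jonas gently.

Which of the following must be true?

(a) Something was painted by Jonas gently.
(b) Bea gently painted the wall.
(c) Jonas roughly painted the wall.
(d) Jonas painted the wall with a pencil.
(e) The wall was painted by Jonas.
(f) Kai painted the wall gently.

(a), (e)

(a) Entailed — every conjunct here is already in the original painting event.
(b) Not entailed — the passage has Jonas painting the wall, not Bea.
(c) Not entailed — 'roughly' adds a manner not in (and inconsistent with) the original.
(d) Not entailed — 'with a pencil' adds information not in the original event.
(e) Entailed — this follows by dropping conjuncts from the painting event's description.
(f) Not entailed — the passage has Jonas painting the wall, not Kai.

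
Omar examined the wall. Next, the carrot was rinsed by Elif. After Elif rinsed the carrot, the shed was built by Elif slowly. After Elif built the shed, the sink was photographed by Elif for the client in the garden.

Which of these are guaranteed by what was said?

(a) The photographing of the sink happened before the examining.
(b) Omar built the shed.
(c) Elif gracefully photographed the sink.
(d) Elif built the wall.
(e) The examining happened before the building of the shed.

(a) Not entailed — the narrative places the examining before the photographing, not after.
(b) Not entailed — the passage has Elif building the shed, not Omar.
(c) Not entailed — 'gracefully' adds information not in the original event.
(d) Not entailed — Elif built the shed, not the wall; the wall belongs to the examining event.
(e) Entailed — the narrative places the examining before the building.

(e)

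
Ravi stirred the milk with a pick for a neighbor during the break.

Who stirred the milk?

'Ravi' marks the agent of the stirring event.

Ravi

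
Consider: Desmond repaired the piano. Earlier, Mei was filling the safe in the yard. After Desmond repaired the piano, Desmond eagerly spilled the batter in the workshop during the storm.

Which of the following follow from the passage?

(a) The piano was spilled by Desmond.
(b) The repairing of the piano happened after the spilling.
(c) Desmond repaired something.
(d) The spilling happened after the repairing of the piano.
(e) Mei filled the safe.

(a) Not entailed — Desmond spilled the batter, not the piano; the piano belongs to the repairing event.
(b) Not entailed — the narrative places the repairing before the spilling, not after.
(c) Entailed — this follows by dropping conjuncts from the repairing event's description.
(d) Entailed — the narrative places the repairing before the spilling.
(e) Not entailed — 'was filling' is progressive on an accomplishment; it does not entail the completed 'filled'.

(c), (d)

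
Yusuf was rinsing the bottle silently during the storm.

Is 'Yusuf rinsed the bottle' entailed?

yes

'rinse' is atelic; if Yusuf was rinsing the bottle, then Yusuf rinsed the bottle (for some time).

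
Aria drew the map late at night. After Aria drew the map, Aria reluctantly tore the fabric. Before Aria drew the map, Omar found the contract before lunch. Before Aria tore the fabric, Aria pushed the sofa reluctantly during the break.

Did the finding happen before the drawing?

yes

The narrative orders the finding before the drawing.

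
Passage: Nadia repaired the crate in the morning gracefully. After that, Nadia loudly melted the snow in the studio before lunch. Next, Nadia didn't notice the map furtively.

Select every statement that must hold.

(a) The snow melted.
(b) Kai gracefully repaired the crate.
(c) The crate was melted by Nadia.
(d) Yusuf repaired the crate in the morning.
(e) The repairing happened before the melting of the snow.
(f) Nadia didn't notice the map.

(a), (e)

(a) Entailed — 'Nadia melted the snow' is causative; it entails the inchoative 'the snow melted'.
(b) Not entailed — the passage has Nadia repairing the crate, not Kai.
(c) Not entailed — Nadia melted the snow, not the crate; the crate belongs to the repairing event.
(d) Not entailed — the passage has Nadia repairing the crate, not Yusuf.
(e) Entailed — the narrative places the repairing before the melting.
(f) Not entailed — dropping 'furtively' under negation is not valid — the original leaves open that Nadia noticed the map some other way.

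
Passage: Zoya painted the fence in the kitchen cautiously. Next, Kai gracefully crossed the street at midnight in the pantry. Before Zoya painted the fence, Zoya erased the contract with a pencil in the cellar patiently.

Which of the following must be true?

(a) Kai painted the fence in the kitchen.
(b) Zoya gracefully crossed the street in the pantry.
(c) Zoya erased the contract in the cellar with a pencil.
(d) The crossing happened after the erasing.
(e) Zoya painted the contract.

(c), (d)

(a) Not entailed — the passage has Zoya painting the fence, not Kai.
(b) Not entailed — the passage has Kai crossing the street, not Zoya.
(c) Entailed — dropping 'patiently' leaves a sub-description the original still satisfies.
(d) Entailed — the narrative places the erasing before the crossing.
(e) Not entailed — Zoya painted the fence, not the contract; the contract belongs to the erasing event.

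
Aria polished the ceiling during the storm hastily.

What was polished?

'the ceiling' marks the patient of the polishing event.

the ceiling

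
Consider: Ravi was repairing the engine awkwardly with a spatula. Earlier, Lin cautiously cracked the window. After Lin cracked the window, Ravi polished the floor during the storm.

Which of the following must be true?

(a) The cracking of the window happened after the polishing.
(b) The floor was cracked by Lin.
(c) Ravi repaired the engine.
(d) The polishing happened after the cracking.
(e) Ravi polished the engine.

(d)

(a) Not entailed — the narrative places the cracking before the polishing, not after.
(b) Not entailed — Lin cracked the window, not the floor; the floor belongs to the polishing event.
(c) Not entailed — 'was repairing' is progressive on an accomplishment; it does not entail the completed 'repaired'.
(d) Entailed — the narrative places the cracking before the polishing.
(e) Not entailed — Ravi polished the floor, not the engine; the engine belongs to the repairing event.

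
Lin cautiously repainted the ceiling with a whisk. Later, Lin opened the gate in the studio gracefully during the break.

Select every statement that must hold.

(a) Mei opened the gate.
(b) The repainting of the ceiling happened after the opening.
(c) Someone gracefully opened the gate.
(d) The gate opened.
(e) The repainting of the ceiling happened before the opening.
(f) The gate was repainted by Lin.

(a) Not entailed — the passage has Lin opening the gate, not Mei.
(b) Not entailed — the narrative places the repainting before the opening, not after.
(c) Entailed — dropping 'during the break', 'in the studio' and generalizing the agent leaves a sub-description the original still satisfies.
(d) Entailed — 'Lin opened the gate' is causative; it entails the inchoative 'the gate opened'.
(e) Entailed — the narrative places the repainting before the opening.
(f) Not entailed — Lin repainted the ceiling, not the gate; the gate belongs to the opening event.

(c), (d), (e)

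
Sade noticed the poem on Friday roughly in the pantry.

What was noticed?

'the poem' marks the patient of the noticing event.

the poem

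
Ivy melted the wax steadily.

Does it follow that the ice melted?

Nothing is said about any ice; only the wax is affected.

no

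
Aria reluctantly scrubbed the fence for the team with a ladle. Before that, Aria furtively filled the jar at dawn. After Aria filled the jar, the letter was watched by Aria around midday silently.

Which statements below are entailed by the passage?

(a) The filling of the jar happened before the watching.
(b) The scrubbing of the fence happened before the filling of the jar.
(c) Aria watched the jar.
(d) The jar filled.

(a), (d)

(a) Entailed — the narrative places the filling before the watching.
(b) Not entailed — the narrative places the filling before the scrubbing, not after.
(c) Not entailed — Aria watched the letter, not the jar; the jar belongs to the filling event.
(d) Entailed — 'Aria filled the jar' is causative; it entails the inchoative 'the jar filled'.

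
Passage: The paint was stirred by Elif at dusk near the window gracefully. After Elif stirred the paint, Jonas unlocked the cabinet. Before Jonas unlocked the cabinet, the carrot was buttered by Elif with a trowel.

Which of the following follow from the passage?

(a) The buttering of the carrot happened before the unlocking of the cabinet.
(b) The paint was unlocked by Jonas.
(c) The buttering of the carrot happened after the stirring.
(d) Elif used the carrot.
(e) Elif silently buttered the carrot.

(a) Entailed — the narrative places the buttering before the unlocking.
(b) Not entailed — Jonas unlocked the cabinet, not the paint; the paint belongs to the stirring event.
(c) Not entailed — the narrative doesn't order the stirring relative to the buttering.
(d) Not entailed — the carrot is the patient, not an instrument — Elif used a trowel.
(e) Not entailed — 'silently' adds information not in the original event.

(a)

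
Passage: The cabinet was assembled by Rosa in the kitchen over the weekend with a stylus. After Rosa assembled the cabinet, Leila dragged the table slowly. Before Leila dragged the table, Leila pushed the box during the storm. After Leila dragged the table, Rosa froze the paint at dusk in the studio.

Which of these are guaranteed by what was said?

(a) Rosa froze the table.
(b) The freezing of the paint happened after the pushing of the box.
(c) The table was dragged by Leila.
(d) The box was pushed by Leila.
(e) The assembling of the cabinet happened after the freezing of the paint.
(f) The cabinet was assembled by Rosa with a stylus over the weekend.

(a) Not entailed — Rosa froze the paint, not the table; the table belongs to the dragging event.
(b) Entailed — the narrative places the pushing before the freezing.
(c) Entailed — dropping 'slowly' leaves a sub-description the original still satisfies.
(d) Entailed — the original entails any weakening of itself; this just drops 'during the storm'.
(e) Not entailed — the narrative places the assembling before the freezing, not after.
(f) Entailed — this follows by dropping conjuncts from the assembling event's description.

(b), (c), (d), (f)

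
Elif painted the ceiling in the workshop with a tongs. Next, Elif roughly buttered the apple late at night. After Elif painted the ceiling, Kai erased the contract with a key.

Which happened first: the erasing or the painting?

the painting

The connectives place the painting before the erasing.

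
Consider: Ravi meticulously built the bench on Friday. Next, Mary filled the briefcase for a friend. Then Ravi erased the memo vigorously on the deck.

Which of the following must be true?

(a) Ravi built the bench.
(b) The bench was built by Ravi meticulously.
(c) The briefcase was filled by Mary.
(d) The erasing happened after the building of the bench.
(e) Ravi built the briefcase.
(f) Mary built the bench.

(a), (b), (c), (d)

(a) Entailed — this follows by dropping conjuncts from the building event's description.
(b) Entailed — dropping 'on Friday' leaves a sub-description the original still satisfies.
(c) Entailed — the original entails any weakening of itself; this just drops 'for a friend'.
(d) Entailed — the narrative places the building before the erasing.
(e) Not entailed — Ravi built the bench, not the briefcase; the briefcase belongs to the filling event.
(f) Not entailed — the passage has Ravi building the bench, not Mary.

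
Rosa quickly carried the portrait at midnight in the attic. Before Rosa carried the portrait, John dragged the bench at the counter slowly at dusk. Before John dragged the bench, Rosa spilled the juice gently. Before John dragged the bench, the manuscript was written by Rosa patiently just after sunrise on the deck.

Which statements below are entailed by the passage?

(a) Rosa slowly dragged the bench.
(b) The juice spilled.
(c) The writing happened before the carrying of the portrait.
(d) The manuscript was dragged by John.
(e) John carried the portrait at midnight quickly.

(a) Not entailed — the passage has John dragging the bench, not Rosa.
(b) Entailed — 'Rosa spilled the juice' is causative; it entails the inchoative 'the juice spilled'.
(c) Entailed — the narrative places the writing before the carrying.
(d) Not entailed — John dragged the bench, not the manuscript; the manuscript belongs to the writing event.
(e) Not entailed — the passage has Rosa carrying the portrait, not John.

(b), (c)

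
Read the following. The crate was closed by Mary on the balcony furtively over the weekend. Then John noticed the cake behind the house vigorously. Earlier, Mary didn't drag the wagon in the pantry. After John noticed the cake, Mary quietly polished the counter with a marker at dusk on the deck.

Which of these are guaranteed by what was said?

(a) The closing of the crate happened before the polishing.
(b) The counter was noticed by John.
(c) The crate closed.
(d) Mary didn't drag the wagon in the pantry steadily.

(a), (c), (d)

(a) Entailed — the narrative places the closing before the polishing.
(b) Not entailed — John noticed the cake, not the counter; the counter belongs to the polishing event.
(c) Entailed — 'Mary closed the crate' is causative; it entails the inchoative 'the crate closed'.
(d) Entailed — under negation, adding a further restriction is entailed: if no such dragging event occurred, none occurred steadily either.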